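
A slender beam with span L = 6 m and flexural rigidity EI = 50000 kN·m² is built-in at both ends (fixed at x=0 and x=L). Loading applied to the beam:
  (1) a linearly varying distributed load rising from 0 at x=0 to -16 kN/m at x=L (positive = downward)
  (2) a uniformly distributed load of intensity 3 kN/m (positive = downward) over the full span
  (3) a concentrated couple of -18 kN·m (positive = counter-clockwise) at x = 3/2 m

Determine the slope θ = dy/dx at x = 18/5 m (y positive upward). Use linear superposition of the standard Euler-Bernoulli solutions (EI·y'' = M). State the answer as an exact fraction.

Load 1 — triangular load w₀=-16 kN/m (0→w₀ over full span):
  θ_1 = -w₀(2x(L-x)(L-2x)(x+2L)+x²(L-x)²)/(120LEI) = -(-16)·(2·(18/5)·(6-(18/5))·(6-2·(18/5))·((18/5)+2·6)+(18/5)²·(6-(18/5))²)/(120·6·50000) = -216/1953125 rad
Load 2 — uniform load w=3 kN/m over full span:
  θ_2 = -wx(L-x)(L-2x)/(12EI) = -3·(18/5)·(6-(18/5))·(6-2·(18/5))/(12·50000) = 81/1562500 rad
Load 3 — applied couple M₀=-18 kN·m at a=3/2 m (b=L-a=9/2):
  θ_3 = (R_Ax²/2 - M_Ax - M₀(x-a))/EI  [x>a] with R_A=-27/8, M_A=27/8 = ((-27/8)·(18/5)²/2 - (27/8)·(18/5) - (-18)·((18/5)-(3/2)))/50000 = 189/2500000 rad
Superposition: θ = Σ θ_i = 1053/62500000 rad ≈ 0.000017 rad

θ(18/5) = 1053/62500000 rad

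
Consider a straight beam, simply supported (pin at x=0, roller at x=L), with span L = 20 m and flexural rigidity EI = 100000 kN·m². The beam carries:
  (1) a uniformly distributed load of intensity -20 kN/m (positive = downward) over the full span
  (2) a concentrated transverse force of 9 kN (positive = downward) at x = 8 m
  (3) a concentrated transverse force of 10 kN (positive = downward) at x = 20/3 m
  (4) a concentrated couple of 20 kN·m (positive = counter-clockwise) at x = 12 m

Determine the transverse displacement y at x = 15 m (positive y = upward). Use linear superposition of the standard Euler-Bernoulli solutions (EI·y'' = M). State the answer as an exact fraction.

Load 1 — uniform load w=-20 kN/m over full span:
  y_1 = -wx(L³-2Lx²+x³)/(24EI) = -(-20)·15·(20³-2·20·15²+15³)/(24·100000) = 19/64 m
Load 2 — point force P=9 kN at a=8 m (b=L-a=12):
  y_2 = -Pa(L-x)(2Lx-a²-x²)/(6LEI)  [x>a] = -9·8·(20-15)·(2·20·15-8²-15²)/(6·20·100000) = -933/100000 m
Load 3 — point force P=10 kN at a=20/3 m (b=L-a=40/3):
  y_3 = -Pa(L-x)(2Lx-a²-x²)/(6LEI)  [x>a] = -10·(20/3)·(20-15)·(2·20·15-(20/3)²-15²)/(6·20·100000) = -119/12960 m
Load 4 — applied couple M₀=20 kN·m at a=12 m (b=L-a=8):
  y_4 = (M₀x³/(6L)-M₀(x-a)²/2+C₁x)/EI  [x>a] with C₁=M₀(3b²-L²)/(6L)=-104/3 = (20·15³/(6·20)-20·(15-12)²/2+(-104/3)·15)/100000 = -19/40000 m
Superposition: y = Σ y_i = 562723/2025000 m ≈ 0.277888 m

y(15) = 562723/2025000 m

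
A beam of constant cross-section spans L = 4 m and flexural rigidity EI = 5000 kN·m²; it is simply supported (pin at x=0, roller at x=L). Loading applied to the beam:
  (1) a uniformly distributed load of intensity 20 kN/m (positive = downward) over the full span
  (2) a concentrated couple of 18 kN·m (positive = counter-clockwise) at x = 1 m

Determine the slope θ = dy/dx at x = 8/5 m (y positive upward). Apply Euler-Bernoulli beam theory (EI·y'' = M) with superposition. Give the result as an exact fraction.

Load 1 — uniform load w=20 kN/m over full span:
  θ_1 = -w(L³-6Lx²+4x³)/(24EI) = -20·(4³-6·4·(8/5)²+4·(8/5)³)/(24·5000) = -148/46875 rad
Load 2 — applied couple M₀=18 kN·m at a=1 m (b=L-a=3):
  θ_2 = (M₀x²/(2L)-M₀(x-a)+C₁)/EI  [x>a] with C₁=M₀(3b²-L²)/(6L)=33/4 = (18·(8/5)²/(2·4)-18·((8/5)-1)+(33/4))/5000 = 321/500000 rad
Superposition: θ = Σ θ_i = -3773/1500000 rad ≈ -0.002515 rad

θ(8/5) = -3773/1500000 rad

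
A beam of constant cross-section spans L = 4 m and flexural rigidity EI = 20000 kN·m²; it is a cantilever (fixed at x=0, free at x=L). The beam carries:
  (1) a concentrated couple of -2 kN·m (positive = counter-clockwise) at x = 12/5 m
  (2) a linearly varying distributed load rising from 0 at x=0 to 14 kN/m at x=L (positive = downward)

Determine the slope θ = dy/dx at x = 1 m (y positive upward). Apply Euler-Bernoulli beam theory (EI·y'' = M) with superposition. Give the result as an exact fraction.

θ(1) = -201/64000 rad

Load 1 — applied couple M₀=-2 kN·m at a=12/5 m (b=L-a=8/5):
  θ_1 = M₀x/EI  [x≤a] = (-2)·1/20000 = -1/10000 rad
Load 2 — triangular load w₀=14 kN/m (0→w₀ over full span):
  θ_2 = (w₀Lx²/4-w₀L²x/3-w₀x⁴/(24L))/EI = (14·4·1²/4-14·4²·1/3-14·1⁴/(24·4))/20000 = -973/320000 rad
Superposition: θ = Σ θ_i = -201/64000 rad ≈ -0.003141 rad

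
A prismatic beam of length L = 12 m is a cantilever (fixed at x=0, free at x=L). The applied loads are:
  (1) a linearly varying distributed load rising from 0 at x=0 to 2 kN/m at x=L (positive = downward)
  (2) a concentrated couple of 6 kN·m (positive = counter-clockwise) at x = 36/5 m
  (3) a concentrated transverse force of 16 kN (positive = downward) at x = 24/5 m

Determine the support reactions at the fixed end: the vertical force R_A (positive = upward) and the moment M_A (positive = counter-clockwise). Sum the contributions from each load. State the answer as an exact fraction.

Load 1 — triangular load w₀=2 kN/m (0→w₀ over full span):
  R_A = w₀L/2 = 2·12/2 = 12 kN
  M_A = w₀L²/3 = 2·12²/3 = 96 kN·m
Load 2 — applied couple M₀=6 kN·m at a=36/5 m (b=L-a=24/5):
  R_A = 0 kN
  M_A = -M₀ = -6 kN·m
Load 3 — point force P=16 kN at a=24/5 m (b=L-a=36/5):
  R_A = P = 16 kN
  M_A = Pa = 16·(24/5) = 384/5 kN·m
Superposition: R_A = 28 kN, M_A = 834/5 kN·m

R_A = 28 kN, M_A = 834/5 kN·m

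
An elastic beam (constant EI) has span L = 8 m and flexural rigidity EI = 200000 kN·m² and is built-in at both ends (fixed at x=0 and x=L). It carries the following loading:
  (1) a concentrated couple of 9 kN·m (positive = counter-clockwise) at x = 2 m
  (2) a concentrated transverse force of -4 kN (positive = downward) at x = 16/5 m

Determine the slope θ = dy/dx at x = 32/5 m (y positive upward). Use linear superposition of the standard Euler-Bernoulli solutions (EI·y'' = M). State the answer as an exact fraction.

Load 1 — applied couple M₀=9 kN·m at a=2 m (b=L-a=6):
  θ_1 = (R_Ax²/2 - M_Ax - M₀(x-a))/EI  [x>a] with R_A=81/64, M_A=-27/16 = ((81/64)·(32/5)²/2 - (-27/16)·(32/5) - 9·((32/5)-2))/200000 = -9/625000 rad
Load 2 — point force P=-4 kN at a=16/5 m (b=L-a=24/5):
  θ_2 = Pa²(L-x)(2bL-(3b+a)(L-x))/(2L³EI)  [x>a] = (-4)·(16/5)²·(8-(32/5))·(2·(24/5)·8-(3·(24/5)+(16/5))·(8-(32/5)))/(2·8³·200000) = -152/9765625 rad
Superposition: θ = Σ θ_i = -2341/78125000 rad ≈ -0.000030 rad

θ(32/5) = -2341/78125000 rad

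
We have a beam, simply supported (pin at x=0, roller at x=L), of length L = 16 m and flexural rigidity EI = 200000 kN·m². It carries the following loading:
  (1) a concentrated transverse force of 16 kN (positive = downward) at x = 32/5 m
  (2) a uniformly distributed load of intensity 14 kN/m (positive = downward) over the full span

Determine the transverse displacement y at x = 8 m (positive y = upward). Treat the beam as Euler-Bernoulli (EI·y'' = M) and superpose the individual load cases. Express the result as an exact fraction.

Load 1 — point force P=16 kN at a=32/5 m (b=L-a=48/5):
  y_1 = -Pa(L-x)(2Lx-a²-x²)/(6LEI)  [x>a] = -16·(32/5)·(16-8)·(2·16·8-(32/5)²-8²)/(6·16·200000) = -7552/1171875 m
Load 2 — uniform load w=14 kN/m over full span:
  y_2 = -wx(L³-2Lx²+x³)/(24EI) = -14·8·(16³-2·16·8²+8³)/(24·200000) = -112/1875 m
Superposition: y = Σ y_i = -77552/1171875 m ≈ -0.066178 m

y(8) = -77552/1171875 m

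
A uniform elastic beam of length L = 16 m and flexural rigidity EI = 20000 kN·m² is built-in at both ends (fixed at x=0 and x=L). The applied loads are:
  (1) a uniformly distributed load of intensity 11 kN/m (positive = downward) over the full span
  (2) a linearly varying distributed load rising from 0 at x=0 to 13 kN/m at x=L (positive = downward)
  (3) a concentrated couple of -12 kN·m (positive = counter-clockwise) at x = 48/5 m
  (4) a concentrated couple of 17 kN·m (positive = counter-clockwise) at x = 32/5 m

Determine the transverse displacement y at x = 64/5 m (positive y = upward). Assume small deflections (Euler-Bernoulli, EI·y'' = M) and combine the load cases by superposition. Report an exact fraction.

y(64/5) = -1845472/29296875 m

Load 1 — uniform load w=11 kN/m over full span:
  y_1 = -wx²(L-x)²/(24EI) = -11·(64/5)²·(16-(64/5))²/(24·20000) = -45056/1171875 m
Load 2 — triangular load w₀=13 kN/m (0→w₀ over full span):
  y_2 = -w₀x²(L-x)²(x+2L)/(120LEI) = -13·(64/5)²·(16-(64/5))²·((64/5)+2·16)/(120·16·20000) = -745472/29296875 m
Load 3 — applied couple M₀=-12 kN·m at a=48/5 m (b=L-a=32/5):
  y_3 = (R_Ax³/6 - M_Ax²/2 - M₀(x-a)²/2)/EI  [x>a] with R_A=-27/25, M_A=-96/25 = ((-27/25)·(64/5)³/6 - (-96/25)·(64/5)²/2 - (-12)·((64/5)-(48/5))²/2)/20000 = -144/1953125 m
Load 4 — applied couple M₀=17 kN·m at a=32/5 m (b=L-a=48/5):
  y_4 = (R_Ax³/6 - M_Ax²/2 - M₀(x-a)²/2)/EI  [x>a] with R_A=153/100, M_A=51/25 = ((153/100)·(64/5)³/6 - (51/25)·(64/5)²/2 - 17·((64/5)-(32/5))²/2)/20000 = 1904/1953125 m
Superposition: y = Σ y_i = -1845472/29296875 m ≈ -0.062992 m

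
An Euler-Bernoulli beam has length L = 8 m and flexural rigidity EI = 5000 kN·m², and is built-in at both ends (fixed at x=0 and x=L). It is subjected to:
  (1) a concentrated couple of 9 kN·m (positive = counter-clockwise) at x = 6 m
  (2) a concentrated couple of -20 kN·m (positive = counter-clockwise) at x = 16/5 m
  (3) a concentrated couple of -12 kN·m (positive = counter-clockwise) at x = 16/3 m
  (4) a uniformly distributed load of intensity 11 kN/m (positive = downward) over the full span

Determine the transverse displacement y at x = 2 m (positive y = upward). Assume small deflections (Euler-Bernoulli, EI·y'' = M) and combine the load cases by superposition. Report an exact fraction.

y(2) = -3101/240000 m

Load 1 — applied couple M₀=9 kN·m at a=6 m (b=L-a=2):
  y_1 = (R_Ax³/6 - M_Ax²/2)/EI  [x≤a] with R_A=81/64, M_A=45/16 = ((81/64)·2³/6 - (45/16)·2²/2)/5000 = -63/80000 m
Load 2 — applied couple M₀=-20 kN·m at a=16/5 m (b=L-a=24/5):
  y_2 = (R_Ax³/6 - M_Ax²/2)/EI  [x≤a] with R_A=-18/5, M_A=-12/5 = ((-18/5)·2³/6 - (-12/5)·2²/2)/5000 = 0 m
Load 3 — applied couple M₀=-12 kN·m at a=16/3 m (b=L-a=8/3):
  y_3 = (R_Ax³/6 - M_Ax²/2)/EI  [x≤a] with R_A=-2, M_A=-4 = ((-2)·2³/6 - (-4)·2²/2)/5000 = 2/1875 m
Load 4 — uniform load w=11 kN/m over full span:
  y_4 = -wx²(L-x)²/(24EI) = -11·2²·(8-2)²/(24·5000) = -33/2500 m
Superposition: y = Σ y_i = -3101/240000 m ≈ -0.012921 m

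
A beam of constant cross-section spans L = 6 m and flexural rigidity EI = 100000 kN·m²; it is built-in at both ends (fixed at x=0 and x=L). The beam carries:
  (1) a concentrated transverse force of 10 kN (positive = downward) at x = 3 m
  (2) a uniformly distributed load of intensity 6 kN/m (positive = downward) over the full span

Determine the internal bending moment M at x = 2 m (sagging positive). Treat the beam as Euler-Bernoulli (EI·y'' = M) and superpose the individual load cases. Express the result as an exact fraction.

M(2) = 17/2 kN·m

Load 1 — point force P=10 kN at a=3 m (b=L-a=3):
  M_1 = Pb²(3a+b)x/L³ - Pab²/L²  [x≤a] = 10·3²·(3·3+3)·2/6³ - 10·3·3²/6² = 5/2 kN·m
Load 2 — uniform load w=6 kN/m over full span:
  M_2 = wLx/2 - wL²/12 - wx²/2 = 6·6·2/2 - 6·6²/12 - 6·2²/2 = 6 kN·m
Superposition: M = Σ M_i = 17/2 kN·m ≈ 8.500000 kN·m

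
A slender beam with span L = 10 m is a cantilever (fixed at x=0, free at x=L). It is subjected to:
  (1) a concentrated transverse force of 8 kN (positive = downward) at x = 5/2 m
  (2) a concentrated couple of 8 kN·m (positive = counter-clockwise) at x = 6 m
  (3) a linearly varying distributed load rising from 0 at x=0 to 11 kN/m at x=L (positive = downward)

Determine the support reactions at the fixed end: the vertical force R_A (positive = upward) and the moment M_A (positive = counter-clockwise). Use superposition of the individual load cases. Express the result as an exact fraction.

Load 1 — point force P=8 kN at a=5/2 m (b=L-a=15/2):
  R_A = P = 8 kN
  M_A = Pa = 8·(5/2) = 20 kN·m
Load 2 — applied couple M₀=8 kN·m at a=6 m (b=L-a=4):
  R_A = 0 kN
  M_A = -M₀ = -8 kN·m
Load 3 — triangular load w₀=11 kN/m (0→w₀ over full span):
  R_A = w₀L/2 = 11·10/2 = 55 kN
  M_A = w₀L²/3 = 11·10²/3 = 1100/3 kN·m
Superposition: R_A = 63 kN, M_A = 1136/3 kN·m

R_A = 63 kN, M_A = 1136/3 kN·m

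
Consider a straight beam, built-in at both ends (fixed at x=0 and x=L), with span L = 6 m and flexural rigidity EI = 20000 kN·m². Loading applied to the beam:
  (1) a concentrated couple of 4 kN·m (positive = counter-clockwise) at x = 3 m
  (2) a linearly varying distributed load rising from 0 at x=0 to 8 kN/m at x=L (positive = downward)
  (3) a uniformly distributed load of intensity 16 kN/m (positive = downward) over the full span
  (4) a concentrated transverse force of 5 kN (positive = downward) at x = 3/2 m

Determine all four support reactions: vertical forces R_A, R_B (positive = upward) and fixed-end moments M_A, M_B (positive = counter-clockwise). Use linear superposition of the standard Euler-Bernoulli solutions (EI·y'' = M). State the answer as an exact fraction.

Load 1 — applied couple M₀=4 kN·m at a=3 m (b=L-a=3):
  R_A = 6M₀ab/L³ = 6·4·3·3/6³ = 1 kN
  M_A = M₀b(2a-b)/L² = 4·3·(2·3-3)/6² = 1 kN·m
  R_B = -6M₀ab/L³ = -6·4·3·3/6³ = -1 kN
  M_B = M₀a(2b-a)/L² = 4·3·(2·3-3)/6² = 1 kN·m
Load 2 — triangular load w₀=8 kN/m (0→w₀ over full span):
  R_A = 3w₀L/20 = 3·8·6/20 = 36/5 kN
  M_A = w₀L²/30 = 8·6²/30 = 48/5 kN·m
  R_B = 7w₀L/20 = 7·8·6/20 = 84/5 kN
  M_B = -w₀L²/20 = -8·6²/20 = -72/5 kN·m
Load 3 — uniform load w=16 kN/m over full span:
  R_A = wL/2 = 16·6/2 = 48 kN
  M_A = wL²/12 = 16·6²/12 = 48 kN·m
  R_B = wL/2 = 16·6/2 = 48 kN
  M_B = -wL²/12 = -16·6²/12 = -48 kN·m
Load 4 — point force P=5 kN at a=3/2 m (b=L-a=9/2):
  R_A = Pb²(3a+b)/L³ = 5·(9/2)²·(3·(3/2)+(9/2))/6³ = 135/32 kN
  M_A = Pab²/L² = 5·(3/2)·(9/2)²/6² = 135/32 kN·m
  R_B = Pa²(a+3b)/L³ = 5·(3/2)²·((3/2)+3·(9/2))/6³ = 25/32 kN
  M_B = -Pa²b/L² = -5·(3/2)²·(9/2)/6² = -45/32 kN·m
Superposition: R_A = 9667/160 kN, M_A = 10051/160 kN·m, R_B = 10333/160 kN, M_B = -10049/160 kN·m

R_A = 9667/160 kN, M_A = 10051/160 kN·m, R_B = 10333/160 kN, M_B = -10049/160 kN·m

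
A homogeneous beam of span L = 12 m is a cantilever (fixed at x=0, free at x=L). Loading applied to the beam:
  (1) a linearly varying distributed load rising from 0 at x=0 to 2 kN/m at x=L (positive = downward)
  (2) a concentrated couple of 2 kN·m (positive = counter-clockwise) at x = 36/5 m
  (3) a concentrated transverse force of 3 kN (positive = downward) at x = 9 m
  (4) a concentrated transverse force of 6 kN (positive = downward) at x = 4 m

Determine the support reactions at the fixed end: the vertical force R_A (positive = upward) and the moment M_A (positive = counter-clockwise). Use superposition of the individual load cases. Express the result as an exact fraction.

Load 1 — triangular load w₀=2 kN/m (0→w₀ over full span):
  R_A = w₀L/2 = 2·12/2 = 12 kN
  M_A = w₀L²/3 = 2·12²/3 = 96 kN·m
Load 2 — applied couple M₀=2 kN·m at a=36/5 m (b=L-a=24/5):
  R_A = 0 kN
  M_A = -M₀ = -2 kN·m
Load 3 — point force P=3 kN at a=9 m (b=L-a=3):
  R_A = P = 3 kN
  M_A = Pa = 3·9 = 27 kN·m
Load 4 — point force P=6 kN at a=4 m (b=L-a=8):
  R_A = P = 6 kN
  M_A = Pa = 6·4 = 24 kN·m
Superposition: R_A = 21 kN, M_A = 145 kN·m

R_A = 21 kN, M_A = 145 kN·m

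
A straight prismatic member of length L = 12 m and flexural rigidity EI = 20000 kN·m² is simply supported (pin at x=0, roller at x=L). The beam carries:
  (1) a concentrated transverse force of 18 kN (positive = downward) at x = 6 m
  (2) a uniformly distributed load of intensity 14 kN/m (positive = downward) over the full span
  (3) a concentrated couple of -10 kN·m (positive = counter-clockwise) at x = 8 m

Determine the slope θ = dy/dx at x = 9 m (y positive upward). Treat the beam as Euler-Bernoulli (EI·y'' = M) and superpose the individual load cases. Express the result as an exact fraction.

θ(9) = 9649/240000 rad

Load 1 — point force P=18 kN at a=6 m (b=L-a=6):
  θ_1 = -Pa(2L²-6Lx+3x²+a²)/(6LEI)  [x>a] = -18·6·(2·12²-6·12·9+3·9²+6²)/(6·12·20000) = 243/40000 rad
Load 2 — uniform load w=14 kN/m over full span:
  θ_2 = -w(L³-6Lx²+4x³)/(24EI) = -14·(12³-6·12·9²+4·9³)/(24·20000) = 693/20000 rad
Load 3 — applied couple M₀=-10 kN·m at a=8 m (b=L-a=4):
  θ_3 = (M₀x²/(2L)-M₀(x-a)+C₁)/EI  [x>a] with C₁=M₀(3b²-L²)/(6L)=40/3 = ((-10)·9²/(2·12)-(-10)·(9-8)+(40/3))/20000 = -1/1920 rad
Superposition: θ = Σ θ_i = 9649/240000 rad ≈ 0.040204 rad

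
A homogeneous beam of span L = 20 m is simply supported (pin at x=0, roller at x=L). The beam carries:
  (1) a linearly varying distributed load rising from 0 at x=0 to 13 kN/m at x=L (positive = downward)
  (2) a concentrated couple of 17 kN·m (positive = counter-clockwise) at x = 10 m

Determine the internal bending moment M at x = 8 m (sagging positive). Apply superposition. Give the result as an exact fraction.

Load 1 — triangular load w₀=13 kN/m (0→w₀ over full span):
  M_1 = w₀Lx/6 - w₀x³/(6L) = 13·20·8/6 - 13·8³/(6·20) = 1456/5 kN·m
Load 2 — applied couple M₀=17 kN·m at a=10 m (b=L-a=10):
  M_2 = M₀x/L  [x≤a] = 17·8/20 = 34/5 kN·m
Superposition: M = Σ M_i = 298 kN·m ≈ 298.000000 kN·m

M(8) = 298 kN·m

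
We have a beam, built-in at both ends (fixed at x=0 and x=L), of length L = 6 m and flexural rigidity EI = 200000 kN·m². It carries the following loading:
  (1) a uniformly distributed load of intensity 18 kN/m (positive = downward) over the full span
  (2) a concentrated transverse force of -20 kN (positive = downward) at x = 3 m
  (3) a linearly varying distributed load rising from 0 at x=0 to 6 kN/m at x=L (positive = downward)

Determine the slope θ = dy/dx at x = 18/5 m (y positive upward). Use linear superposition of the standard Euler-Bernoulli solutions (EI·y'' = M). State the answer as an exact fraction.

Load 1 — uniform load w=18 kN/m over full span:
  θ_1 = -wx(L-x)(L-2x)/(12EI) = -18·(18/5)·(6-(18/5))·(6-2·(18/5))/(12·200000) = 243/3125000 rad
Load 2 — point force P=-20 kN at a=3 m (b=L-a=3):
  θ_2 = Pa²(L-x)(2bL-(3b+a)(L-x))/(2L³EI)  [x>a] = (-20)·3²·(6-(18/5))·(2·3·6-(3·3+3)·(6-(18/5)))/(2·6³·200000) = -9/250000 rad
Load 3 — triangular load w₀=6 kN/m (0→w₀ over full span):
  θ_3 = -w₀(2x(L-x)(L-2x)(x+2L)+x²(L-x)²)/(120LEI) = -6·(2·(18/5)·(6-(18/5))·(6-2·(18/5))·((18/5)+2·6)+(18/5)²·(6-(18/5))²)/(120·6·200000) = 81/7812500 rad
Superposition: θ = Σ θ_i = 1629/31250000 rad ≈ 0.000052 rad

θ(18/5) = 1629/31250000 rad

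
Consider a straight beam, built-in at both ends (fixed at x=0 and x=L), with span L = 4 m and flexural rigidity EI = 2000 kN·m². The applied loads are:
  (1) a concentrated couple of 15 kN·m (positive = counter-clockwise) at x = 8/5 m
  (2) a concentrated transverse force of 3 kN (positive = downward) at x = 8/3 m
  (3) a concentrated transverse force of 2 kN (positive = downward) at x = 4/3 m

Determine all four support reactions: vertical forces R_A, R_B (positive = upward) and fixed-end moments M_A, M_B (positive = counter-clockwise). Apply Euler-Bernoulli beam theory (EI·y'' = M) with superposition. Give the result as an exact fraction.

Load 1 — applied couple M₀=15 kN·m at a=8/5 m (b=L-a=12/5):
  R_A = 6M₀ab/L³ = 6·15·(8/5)·(12/5)/4³ = 27/5 kN
  M_A = M₀b(2a-b)/L² = 15·(12/5)·(2·(8/5)-(12/5))/4² = 9/5 kN·m
  R_B = -6M₀ab/L³ = -6·15·(8/5)·(12/5)/4³ = -27/5 kN
  M_B = M₀a(2b-a)/L² = 15·(8/5)·(2·(12/5)-(8/5))/4² = 24/5 kN·m
Load 2 — point force P=3 kN at a=8/3 m (b=L-a=4/3):
  R_A = Pb²(3a+b)/L³ = 3·(4/3)²·(3·(8/3)+(4/3))/4³ = 7/9 kN
  M_A = Pab²/L² = 3·(8/3)·(4/3)²/4² = 8/9 kN·m
  R_B = Pa²(a+3b)/L³ = 3·(8/3)²·((8/3)+3·(4/3))/4³ = 20/9 kN
  M_B = -Pa²b/L² = -3·(8/3)²·(4/3)/4² = -16/9 kN·m
Load 3 — point force P=2 kN at a=4/3 m (b=L-a=8/3):
  R_A = Pb²(3a+b)/L³ = 2·(8/3)²·(3·(4/3)+(8/3))/4³ = 40/27 kN
  M_A = Pab²/L² = 2·(4/3)·(8/3)²/4² = 32/27 kN·m
  R_B = Pa²(a+3b)/L³ = 2·(4/3)²·((4/3)+3·(8/3))/4³ = 14/27 kN
  M_B = -Pa²b/L² = -2·(4/3)²·(8/3)/4² = -16/27 kN·m
Superposition: R_A = 1034/135 kN, M_A = 523/135 kN·m, R_B = -359/135 kN, M_B = 328/135 kN·m

R_A = 1034/135 kN, M_A = 523/135 kN·m, R_B = -359/135 kN, M_B = 328/135 kN·m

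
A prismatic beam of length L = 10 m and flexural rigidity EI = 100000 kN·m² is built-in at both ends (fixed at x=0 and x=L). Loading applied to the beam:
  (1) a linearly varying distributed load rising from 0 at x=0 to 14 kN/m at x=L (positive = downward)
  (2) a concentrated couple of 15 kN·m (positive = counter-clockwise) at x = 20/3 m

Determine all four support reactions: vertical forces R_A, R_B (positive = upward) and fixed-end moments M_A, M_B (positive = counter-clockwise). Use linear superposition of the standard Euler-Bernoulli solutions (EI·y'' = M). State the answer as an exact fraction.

R_A = 23 kN, M_A = 155/3 kN·m, R_B = 47 kN, M_B = -70 kN·m

Load 1 — triangular load w₀=14 kN/m (0→w₀ over full span):
  R_A = 3w₀L/20 = 3·14·10/20 = 21 kN
  M_A = w₀L²/30 = 14·10²/30 = 140/3 kN·m
  R_B = 7w₀L/20 = 7·14·10/20 = 49 kN
  M_B = -w₀L²/20 = -14·10²/20 = -70 kN·m
Load 2 — applied couple M₀=15 kN·m at a=20/3 m (b=L-a=10/3):
  R_A = 6M₀ab/L³ = 6·15·(20/3)·(10/3)/10³ = 2 kN
  M_A = M₀b(2a-b)/L² = 15·(10/3)·(2·(20/3)-(10/3))/10² = 5 kN·m
  R_B = -6M₀ab/L³ = -6·15·(20/3)·(10/3)/10³ = -2 kN
  M_B = M₀a(2b-a)/L² = 15·(20/3)·(2·(10/3)-(20/3))/10² = 0 kN·m
Superposition: R_A = 23 kN, M_A = 155/3 kN·m, R_B = 47 kN, M_B = -70 kN·m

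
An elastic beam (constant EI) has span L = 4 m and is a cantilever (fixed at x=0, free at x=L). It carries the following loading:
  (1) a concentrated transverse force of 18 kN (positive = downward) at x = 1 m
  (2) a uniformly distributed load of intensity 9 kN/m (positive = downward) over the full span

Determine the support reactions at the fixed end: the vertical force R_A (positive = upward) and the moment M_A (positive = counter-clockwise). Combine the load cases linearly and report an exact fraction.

R_A = 54 kN, M_A = 90 kN·m

Load 1 — point force P=18 kN at a=1 m (b=L-a=3):
  R_A = P = 18 kN
  M_A = Pa = 18·1 = 18 kN·m
Load 2 — uniform load w=9 kN/m over full span:
  R_A = wL = 9·4 = 36 kN
  M_A = wL²/2 = 9·4²/2 = 72 kN·m
Superposition: R_A = 54 kN, M_A = 90 kN·m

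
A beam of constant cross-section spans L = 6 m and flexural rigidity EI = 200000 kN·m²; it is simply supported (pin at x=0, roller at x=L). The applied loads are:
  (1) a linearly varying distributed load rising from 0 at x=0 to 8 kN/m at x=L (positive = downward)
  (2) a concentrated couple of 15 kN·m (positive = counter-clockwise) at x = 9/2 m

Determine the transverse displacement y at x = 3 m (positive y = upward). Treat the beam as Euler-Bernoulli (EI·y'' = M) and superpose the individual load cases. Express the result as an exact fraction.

y(3) = -297/640000 m

Load 1 — triangular load w₀=8 kN/m (0→w₀ over full span):
  y_1 = -w₀x(7L⁴-10L²x²+3x⁴)/(360LEI) = -8·3·(7·6⁴-10·6²·3²+3·3⁴)/(360·6·200000) = -27/80000 m
Load 2 — applied couple M₀=15 kN·m at a=9/2 m (b=L-a=3/2):
  y_2 = (M₀x³/(6L)+C₁x)/EI  [x≤a] with C₁=M₀(3b²-L²)/(6L)=-195/16 = (15·3³/(6·6)+(-195/16)·3)/200000 = -81/640000 m
Superposition: y = Σ y_i = -297/640000 m ≈ -0.000464 m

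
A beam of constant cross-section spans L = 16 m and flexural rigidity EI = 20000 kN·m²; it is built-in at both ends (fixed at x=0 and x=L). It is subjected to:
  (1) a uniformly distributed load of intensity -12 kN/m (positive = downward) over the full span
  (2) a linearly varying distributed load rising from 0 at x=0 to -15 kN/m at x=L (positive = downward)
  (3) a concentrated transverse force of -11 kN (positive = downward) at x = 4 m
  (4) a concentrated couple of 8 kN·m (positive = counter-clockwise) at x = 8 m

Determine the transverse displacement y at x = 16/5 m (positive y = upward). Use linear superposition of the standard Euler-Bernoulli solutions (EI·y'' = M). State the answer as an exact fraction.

y(16/5) = 133801/1953125 m

Load 1 — uniform load w=-12 kN/m over full span:
  y_1 = -wx²(L-x)²/(24EI) = -(-12)·(16/5)²·(16-(16/5))²/(24·20000) = 16384/390625 m
Load 2 — triangular load w₀=-15 kN/m (0→w₀ over full span):
  y_2 = -w₀x²(L-x)²(x+2L)/(120LEI) = -(-15)·(16/5)²·(16-(16/5))²·((16/5)+2·16)/(120·16·20000) = 45056/1953125 m
Load 3 — point force P=-11 kN at a=4 m (b=L-a=12):
  y_3 = -Pb²x²(3aL-(3a+b)x)/(6L³EI)  [x≤a] = -(-11)·12²·(16/5)²·(3·4·16-(3·4+12)·(16/5))/(6·16³·20000) = 297/78125 m
Load 4 — applied couple M₀=8 kN·m at a=8 m (b=L-a=8):
  y_4 = (R_Ax³/6 - M_Ax²/2)/EI  [x≤a] with R_A=3/4, M_A=2 = ((3/4)·(16/5)³/6 - 2·(16/5)²/2)/20000 = -24/78125 m
Superposition: y = Σ y_i = 133801/1953125 m ≈ 0.068506 m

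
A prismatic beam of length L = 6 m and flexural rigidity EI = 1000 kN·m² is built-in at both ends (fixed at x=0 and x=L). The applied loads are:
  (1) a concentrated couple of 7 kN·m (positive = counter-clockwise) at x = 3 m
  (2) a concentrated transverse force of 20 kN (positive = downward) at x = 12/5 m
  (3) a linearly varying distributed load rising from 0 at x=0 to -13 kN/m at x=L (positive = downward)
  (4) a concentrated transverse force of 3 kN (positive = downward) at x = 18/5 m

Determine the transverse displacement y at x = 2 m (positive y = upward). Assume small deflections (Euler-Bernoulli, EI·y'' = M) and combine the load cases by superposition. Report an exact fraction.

Load 1 — applied couple M₀=7 kN·m at a=3 m (b=L-a=3):
  y_1 = (R_Ax³/6 - M_Ax²/2)/EI  [x≤a] with R_A=7/4, M_A=7/4 = ((7/4)·2³/6 - (7/4)·2²/2)/1000 = -7/6000 m
Load 2 — point force P=20 kN at a=12/5 m (b=L-a=18/5):
  y_2 = -Pb²x²(3aL-(3a+b)x)/(6L³EI)  [x≤a] = -20·(18/5)²·2²·(3·(12/5)·6-(3·(12/5)+(18/5))·2)/(6·6³·1000) = -54/3125 m
Load 3 — triangular load w₀=-13 kN/m (0→w₀ over full span):
  y_3 = -w₀x²(L-x)²(x+2L)/(120LEI) = -(-13)·2²·(6-2)²·(2+2·6)/(120·6·1000) = 91/5625 m
Load 4 — point force P=3 kN at a=18/5 m (b=L-a=12/5):
  y_4 = -Pb²x²(3aL-(3a+b)x)/(6L³EI)  [x≤a] = -3·(12/5)²·2²·(3·(18/5)·6-(3·(18/5)+(12/5))·2)/(6·6³·1000) = -32/15625 m
Superposition: y = Σ y_i = -9713/2250000 m ≈ -0.004317 m

y(2) = -9713/2250000 m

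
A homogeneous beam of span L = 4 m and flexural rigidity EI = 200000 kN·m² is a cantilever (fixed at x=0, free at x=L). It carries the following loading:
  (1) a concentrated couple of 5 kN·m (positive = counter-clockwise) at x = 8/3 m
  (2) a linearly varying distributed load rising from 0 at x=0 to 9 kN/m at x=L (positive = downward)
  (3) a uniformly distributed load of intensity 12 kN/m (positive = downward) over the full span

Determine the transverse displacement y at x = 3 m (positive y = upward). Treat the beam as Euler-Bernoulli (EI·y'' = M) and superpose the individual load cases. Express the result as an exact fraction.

Load 1 — applied couple M₀=5 kN·m at a=8/3 m (b=L-a=4/3):
  y_1 = M₀a(2x-a)/(2EI)  [x>a] = 5·(8/3)·(2·3-(8/3))/(2·200000) = 1/9000 m
Load 2 — triangular load w₀=9 kN/m (0→w₀ over full span):
  y_2 = (w₀Lx³/12-w₀L²x²/6-w₀x⁵/(120L))/EI = (9·4·3³/12-9·4²·3²/6-9·3⁵/(120·4))/200000 = -22329/32000000 m
Load 3 — uniform load w=12 kN/m over full span:
  y_3 = -wx²(x²-4Lx+6L²)/(24EI) = -12·3²·(3²-4·4·3+6·4²)/(24·200000) = -513/400000 m
Superposition: y = Σ y_i = -538321/288000000 m ≈ -0.001869 m

y(3) = -538321/288000000 m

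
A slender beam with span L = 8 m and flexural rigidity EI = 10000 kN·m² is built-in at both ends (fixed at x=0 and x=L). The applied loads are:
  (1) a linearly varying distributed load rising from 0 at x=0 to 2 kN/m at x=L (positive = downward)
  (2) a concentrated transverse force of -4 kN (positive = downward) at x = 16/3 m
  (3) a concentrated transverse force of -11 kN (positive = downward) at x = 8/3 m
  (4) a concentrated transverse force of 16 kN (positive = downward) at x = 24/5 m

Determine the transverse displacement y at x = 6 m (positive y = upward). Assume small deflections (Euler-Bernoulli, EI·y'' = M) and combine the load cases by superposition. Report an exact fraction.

Load 1 — triangular load w₀=2 kN/m (0→w₀ over full span):
  y_1 = -w₀x²(L-x)²(x+2L)/(120LEI) = -2·6²·(8-6)²·(6+2·8)/(120·8·10000) = -33/50000 m
Load 2 — point force P=-4 kN at a=16/3 m (b=L-a=8/3):
  y_2 = -Pa²(L-x)²(3bL-(3b+a)(L-x))/(6L³EI)  [x>a] = -(-4)·(16/3)²·(8-6)²·(3·(8/3)·8-(3·(8/3)+(16/3))·(8-6))/(6·8³·10000) = 28/50625 m
Load 3 — point force P=-11 kN at a=8/3 m (b=L-a=16/3):
  y_3 = -Pa²(L-x)²(3bL-(3b+a)(L-x))/(6L³EI)  [x>a] = -(-11)·(8/3)²·(8-6)²·(3·(16/3)·8-(3·(16/3)+(8/3))·(8-6))/(6·8³·10000) = 187/202500 m
Load 4 — point force P=16 kN at a=24/5 m (b=L-a=16/5):
  y_4 = -Pa²(L-x)²(3bL-(3b+a)(L-x))/(6L³EI)  [x>a] = -16·(24/5)²·(8-6)²·(3·(16/5)·8-(3·(16/5)+(24/5))·(8-6))/(6·8³·10000) = -36/15625 m
Superposition: y = Σ y_i = -30121/20250000 m ≈ -0.001487 m

y(6) = -30121/20250000 m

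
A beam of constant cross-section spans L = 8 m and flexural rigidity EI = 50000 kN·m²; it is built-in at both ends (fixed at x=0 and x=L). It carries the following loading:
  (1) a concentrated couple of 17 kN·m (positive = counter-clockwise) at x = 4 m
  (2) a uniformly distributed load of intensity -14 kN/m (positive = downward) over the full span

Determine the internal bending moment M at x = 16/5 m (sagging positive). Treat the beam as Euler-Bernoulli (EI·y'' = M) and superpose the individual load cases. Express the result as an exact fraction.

Load 1 — applied couple M₀=17 kN·m at a=4 m (b=L-a=4):
  M_1 = R_Ax - M_A  [x≤a] with R_A=51/16, M_A=17/4 = (51/16)·(16/5) - (17/4) = 119/20 kN·m
Load 2 — uniform load w=-14 kN/m over full span:
  M_2 = wLx/2 - wL²/12 - wx²/2 = (-14)·8·(16/5)/2 - (-14)·8²/12 - (-14)·(16/5)²/2 = -2464/75 kN·m
Superposition: M = Σ M_i = -8071/300 kN·m ≈ -26.903333 kN·m

M(16/5) = -8071/300 kN·m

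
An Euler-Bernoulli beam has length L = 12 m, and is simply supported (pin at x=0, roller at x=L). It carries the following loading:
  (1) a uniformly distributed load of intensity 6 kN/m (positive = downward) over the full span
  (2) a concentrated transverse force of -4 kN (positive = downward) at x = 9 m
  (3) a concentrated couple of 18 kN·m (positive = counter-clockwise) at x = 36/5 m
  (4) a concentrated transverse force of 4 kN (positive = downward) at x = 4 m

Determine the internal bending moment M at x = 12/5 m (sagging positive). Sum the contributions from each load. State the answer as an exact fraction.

Load 1 — uniform load w=6 kN/m over full span:
  M_1 = wx(L-x)/2 = 6·(12/5)·(12-(12/5))/2 = 1728/25 kN·m
Load 2 — point force P=-4 kN at a=9 m (b=L-a=3):
  M_2 = Pbx/L  [x≤a] = (-4)·3·(12/5)/12 = -12/5 kN·m
Load 3 — applied couple M₀=18 kN·m at a=36/5 m (b=L-a=24/5):
  M_3 = M₀x/L  [x≤a] = 18·(12/5)/12 = 18/5 kN·m
Load 4 — point force P=4 kN at a=4 m (b=L-a=8):
  M_4 = Pbx/L  [x≤a] = 4·8·(12/5)/12 = 32/5 kN·m
Superposition: M = Σ M_i = 1918/25 kN·m ≈ 76.720000 kN·m

M(12/5) = 1918/25 kN·m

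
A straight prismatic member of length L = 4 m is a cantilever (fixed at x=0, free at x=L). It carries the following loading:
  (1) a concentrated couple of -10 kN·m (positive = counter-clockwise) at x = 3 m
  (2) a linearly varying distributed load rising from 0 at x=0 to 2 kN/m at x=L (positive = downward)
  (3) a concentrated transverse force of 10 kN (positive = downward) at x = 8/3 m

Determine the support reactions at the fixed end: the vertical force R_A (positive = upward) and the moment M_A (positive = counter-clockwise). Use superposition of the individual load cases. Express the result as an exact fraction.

Load 1 — applied couple M₀=-10 kN·m at a=3 m (b=L-a=1):
  R_A = 0 kN
  M_A = -M₀ = -(-10) = 10 kN·m
Load 2 — triangular load w₀=2 kN/m (0→w₀ over full span):
  R_A = w₀L/2 = 2·4/2 = 4 kN
  M_A = w₀L²/3 = 2·4²/3 = 32/3 kN·m
Load 3 — point force P=10 kN at a=8/3 m (b=L-a=4/3):
  R_A = P = 10 kN
  M_A = Pa = 10·(8/3) = 80/3 kN·m
Superposition: R_A = 14 kN, M_A = 142/3 kN·m

R_A = 14 kN, M_A = 142/3 kN·m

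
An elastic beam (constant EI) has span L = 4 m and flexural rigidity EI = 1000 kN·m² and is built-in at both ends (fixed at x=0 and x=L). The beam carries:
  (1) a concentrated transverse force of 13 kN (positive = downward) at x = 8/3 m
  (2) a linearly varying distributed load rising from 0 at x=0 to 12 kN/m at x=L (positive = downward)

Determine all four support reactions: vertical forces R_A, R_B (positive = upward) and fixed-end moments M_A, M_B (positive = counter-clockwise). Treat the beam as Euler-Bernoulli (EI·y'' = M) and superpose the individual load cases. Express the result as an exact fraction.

Load 1 — point force P=13 kN at a=8/3 m (b=L-a=4/3):
  R_A = Pb²(3a+b)/L³ = 13·(4/3)²·(3·(8/3)+(4/3))/4³ = 91/27 kN
  M_A = Pab²/L² = 13·(8/3)·(4/3)²/4² = 104/27 kN·m
  R_B = Pa²(a+3b)/L³ = 13·(8/3)²·((8/3)+3·(4/3))/4³ = 260/27 kN
  M_B = -Pa²b/L² = -13·(8/3)²·(4/3)/4² = -208/27 kN·m
Load 2 — triangular load w₀=12 kN/m (0→w₀ over full span):
  R_A = 3w₀L/20 = 3·12·4/20 = 36/5 kN
  M_A = w₀L²/30 = 12·4²/30 = 32/5 kN·m
  R_B = 7w₀L/20 = 7·12·4/20 = 84/5 kN
  M_B = -w₀L²/20 = -12·4²/20 = -48/5 kN·m
Superposition: R_A = 1427/135 kN, M_A = 1384/135 kN·m, R_B = 3568/135 kN, M_B = -2336/135 kN·m

R_A = 1427/135 kN, M_A = 1384/135 kN·m, R_B = 3568/135 kN, M_B = -2336/135 kN·m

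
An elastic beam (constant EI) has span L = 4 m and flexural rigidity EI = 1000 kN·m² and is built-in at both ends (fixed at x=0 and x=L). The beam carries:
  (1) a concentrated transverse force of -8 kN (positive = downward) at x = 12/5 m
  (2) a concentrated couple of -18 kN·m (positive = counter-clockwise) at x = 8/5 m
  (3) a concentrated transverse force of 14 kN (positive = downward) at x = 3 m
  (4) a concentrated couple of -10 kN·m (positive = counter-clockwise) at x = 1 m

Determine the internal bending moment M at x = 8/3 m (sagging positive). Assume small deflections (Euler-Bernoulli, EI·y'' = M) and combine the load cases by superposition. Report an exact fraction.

Load 1 — point force P=-8 kN at a=12/5 m (b=L-a=8/5):
  M_1 = Pa²(a+3b)(L-x)/L³ - Pa²b/L²  [x>a] = (-8)·(12/5)²·((12/5)+3·(8/5))·(4-(8/3))/4³ - (-8)·(12/5)²·(8/5)/4² = -288/125 kN·m
Load 2 — applied couple M₀=-18 kN·m at a=8/5 m (b=L-a=12/5):
  M_2 = R_Ax - M_A - M₀  [x>a] with R_A=-162/25, M_A=-54/25 = (-162/25)·(8/3) - (-54/25) - (-18) = 72/25 kN·m
Load 3 — point force P=14 kN at a=3 m (b=L-a=1):
  M_3 = Pb²(3a+b)x/L³ - Pab²/L²  [x≤a] = 14·1²·(3·3+1)·(8/3)/4³ - 14·3·1²/4² = 77/24 kN·m
Load 4 — applied couple M₀=-10 kN·m at a=1 m (b=L-a=3):
  M_4 = R_Ax - M_A - M₀  [x>a] with R_A=-45/16, M_A=15/8 = (-45/16)·(8/3) - (15/8) - (-10) = 5/8 kN·m
Superposition: M = Σ M_i = 3307/750 kN·m ≈ 4.409333 kN·m

M(8/3) = 3307/750 kN·m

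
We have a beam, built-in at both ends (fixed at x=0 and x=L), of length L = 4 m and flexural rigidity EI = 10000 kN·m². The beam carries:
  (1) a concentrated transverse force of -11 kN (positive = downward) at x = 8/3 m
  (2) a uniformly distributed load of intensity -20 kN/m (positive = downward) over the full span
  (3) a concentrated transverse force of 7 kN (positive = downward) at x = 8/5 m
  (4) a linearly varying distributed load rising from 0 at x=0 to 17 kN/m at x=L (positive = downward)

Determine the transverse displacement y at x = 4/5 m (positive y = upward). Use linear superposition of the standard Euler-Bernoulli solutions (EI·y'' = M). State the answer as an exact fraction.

Load 1 — point force P=-11 kN at a=8/3 m (b=L-a=4/3):
  y_1 = -Pb²x²(3aL-(3a+b)x)/(6L³EI)  [x≤a] = -(-11)·(4/3)²·(4/5)²·(3·(8/3)·4-(3·(8/3)+(4/3))·(4/5))/(6·4³·10000) = 506/6328125 m
Load 2 — uniform load w=-20 kN/m over full span:
  y_2 = -wx²(L-x)²/(24EI) = -(-20)·(4/5)²·(4-(4/5))²/(24·10000) = 128/234375 m
Load 3 — point force P=7 kN at a=8/5 m (b=L-a=12/5):
  y_3 = -Pb²x²(3aL-(3a+b)x)/(6L³EI)  [x≤a] = -7·(12/5)²·(4/5)²·(3·(8/5)·4-(3·(8/5)+(12/5))·(4/5))/(6·4³·10000) = -882/9765625 m
Load 4 — triangular load w₀=17 kN/m (0→w₀ over full span):
  y_4 = -w₀x²(L-x)²(x+2L)/(120LEI) = -17·(4/5)²·(4-(4/5))²·((4/5)+2·4)/(120·4·10000) = -5984/29296875 m
Superposition: y = Σ y_i = 52448/158203125 m ≈ 0.000332 m

y(4/5) = 52448/158203125 m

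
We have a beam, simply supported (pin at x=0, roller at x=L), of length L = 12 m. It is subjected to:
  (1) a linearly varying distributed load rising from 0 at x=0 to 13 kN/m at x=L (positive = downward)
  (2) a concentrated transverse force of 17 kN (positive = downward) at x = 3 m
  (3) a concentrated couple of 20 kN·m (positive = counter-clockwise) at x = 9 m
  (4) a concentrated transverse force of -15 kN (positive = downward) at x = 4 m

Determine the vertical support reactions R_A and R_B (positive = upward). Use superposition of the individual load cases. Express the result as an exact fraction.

Load 1 — triangular load w₀=13 kN/m (0→w₀ over full span):
  R_A = w₀L/6 = 13·12/6 = 26 kN
  R_B = w₀L/3 = 13·12/3 = 52 kN
Load 2 — point force P=17 kN at a=3 m (b=L-a=9):
  R_A = Pb/L = 17·9/12 = 51/4 kN
  R_B = Pa/L = 17·3/12 = 17/4 kN
Load 3 — applied couple M₀=20 kN·m at a=9 m (b=L-a=3):
  R_A = M₀/L = 20/12 = 5/3 kN
  R_B = -M₀/L = -20/12 = -5/3 kN
Load 4 — point force P=-15 kN at a=4 m (b=L-a=8):
  R_A = Pb/L = (-15)·8/12 = -10 kN
  R_B = Pa/L = (-15)·4/12 = -5 kN
Superposition: R_A = 365/12 kN, R_B = 595/12 kN

R_A = 365/12 kN, R_B = 595/12 kN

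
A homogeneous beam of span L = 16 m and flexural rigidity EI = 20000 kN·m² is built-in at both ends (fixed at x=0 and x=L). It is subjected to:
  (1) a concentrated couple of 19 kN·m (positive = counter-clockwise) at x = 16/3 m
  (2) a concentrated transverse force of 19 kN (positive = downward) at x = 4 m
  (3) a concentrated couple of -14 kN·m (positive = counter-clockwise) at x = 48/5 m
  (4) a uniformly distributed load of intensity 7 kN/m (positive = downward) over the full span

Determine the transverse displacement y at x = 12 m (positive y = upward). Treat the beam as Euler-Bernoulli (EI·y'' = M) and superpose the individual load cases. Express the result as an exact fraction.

y(12) = -1297/36000 m

Load 1 — applied couple M₀=19 kN·m at a=16/3 m (b=L-a=32/3):
  y_1 = (R_Ax³/6 - M_Ax²/2 - M₀(x-a)²/2)/EI  [x>a] with R_A=19/12, M_A=0 = ((19/12)·12³/6 - 0·12²/2 - 19·(12-(16/3))²/2)/20000 = 19/11250 m
Load 2 — point force P=19 kN at a=4 m (b=L-a=12):
  y_2 = -Pa²(L-x)²(3bL-(3b+a)(L-x))/(6L³EI)  [x>a] = -19·4²·(16-12)²·(3·12·16-(3·12+4)·(16-12))/(6·16³·20000) = -247/60000 m
Load 3 — applied couple M₀=-14 kN·m at a=48/5 m (b=L-a=32/5):
  y_3 = (R_Ax³/6 - M_Ax²/2 - M₀(x-a)²/2)/EI  [x>a] with R_A=-63/50, M_A=-112/25 = ((-63/50)·12³/6 - (-112/25)·12²/2 - (-14)·(12-(48/5))²/2)/20000 = 0 m
Load 4 — uniform load w=7 kN/m over full span:
  y_4 = -wx²(L-x)²/(24EI) = -7·12²·(16-12)²/(24·20000) = -21/625 m
Superposition: y = Σ y_i = -1297/36000 m ≈ -0.036028 m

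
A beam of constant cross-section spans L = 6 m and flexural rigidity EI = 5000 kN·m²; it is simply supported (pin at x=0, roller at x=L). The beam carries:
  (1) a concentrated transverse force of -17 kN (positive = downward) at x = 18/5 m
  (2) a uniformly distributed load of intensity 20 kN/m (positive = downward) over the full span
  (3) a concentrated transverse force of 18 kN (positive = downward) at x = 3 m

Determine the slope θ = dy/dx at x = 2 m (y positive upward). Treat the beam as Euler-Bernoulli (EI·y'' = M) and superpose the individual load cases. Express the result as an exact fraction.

θ(2) = -66371/3750000 rad

Load 1 — point force P=-17 kN at a=18/5 m (b=L-a=12/5):
  θ_1 = -Pb(L²-b²-3x²)/(6LEI)  [x≤a] = -(-17)·(12/5)·(6²-(12/5)²-3·2²)/(6·6·5000) = 323/78125 rad
Load 2 — uniform load w=20 kN/m over full span:
  θ_2 = -w(L³-6Lx²+4x³)/(24EI) = -20·(6³-6·6·2²+4·2³)/(24·5000) = -13/750 rad
Load 3 — point force P=18 kN at a=3 m (b=L-a=3):
  θ_3 = -Pb(L²-b²-3x²)/(6LEI)  [x≤a] = -18·3·(6²-3²-3·2²)/(6·6·5000) = -9/2000 rad
Superposition: θ = Σ θ_i = -66371/3750000 rad ≈ -0.017699 rad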